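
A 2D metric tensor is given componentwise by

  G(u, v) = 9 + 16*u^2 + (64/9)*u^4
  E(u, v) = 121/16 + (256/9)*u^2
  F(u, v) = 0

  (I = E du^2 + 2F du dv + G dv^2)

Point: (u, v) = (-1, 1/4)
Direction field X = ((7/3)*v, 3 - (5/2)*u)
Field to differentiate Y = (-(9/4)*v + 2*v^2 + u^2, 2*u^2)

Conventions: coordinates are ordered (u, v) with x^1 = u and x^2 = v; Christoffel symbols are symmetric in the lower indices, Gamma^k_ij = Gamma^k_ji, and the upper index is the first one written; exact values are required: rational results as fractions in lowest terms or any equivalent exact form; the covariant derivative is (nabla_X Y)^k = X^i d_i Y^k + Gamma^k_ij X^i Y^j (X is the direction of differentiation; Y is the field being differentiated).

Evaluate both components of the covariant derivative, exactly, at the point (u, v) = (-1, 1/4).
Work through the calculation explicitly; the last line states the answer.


E = 5185/144, F = 0, G = 289/9 at the point
E_u = -512/9, E_v = 0, F_u = 0, F_v = 0, G_u = -544/9, G_v = 0
EG - F^2 = 1498465/1296;  g^inv = (1296/1498465) * [[289/9, 0], [0, 5185/144]]
first-kind symbols [ij,l] = (1/2)(d_i g_jl + d_j g_il - d_l g_ij): [uu,u] = E_u/2 = -256/9, [uu,v] = F_u - E_v/2 = 0, [uv,u] = E_v/2 = 0, [uv,v] = G_u/2 = -272/9, [vv,u] = F_v - G_u/2 = 272/9, [vv,v] = G_v/2 = 0
Gamma^u_ij = (G*[ij,u] - F*[ij,v])/(EG - F^2), Gamma^v_ij = (E*[ij,v] - F*[ij,u])/(EG - F^2)
Gamma_uuu = -4096/5185, Gamma_uuv = 0, Gamma_uvv = 256/305, Gamma_vuu = 0, Gamma_vuv = -16/17, Gamma_vvv = 0
X = (7/12, 11/2), Y = (9/16, 2) at the point

Answer: (nabla_X Y)^u = 115967/124440, (nabla_X Y)^v = -647/102


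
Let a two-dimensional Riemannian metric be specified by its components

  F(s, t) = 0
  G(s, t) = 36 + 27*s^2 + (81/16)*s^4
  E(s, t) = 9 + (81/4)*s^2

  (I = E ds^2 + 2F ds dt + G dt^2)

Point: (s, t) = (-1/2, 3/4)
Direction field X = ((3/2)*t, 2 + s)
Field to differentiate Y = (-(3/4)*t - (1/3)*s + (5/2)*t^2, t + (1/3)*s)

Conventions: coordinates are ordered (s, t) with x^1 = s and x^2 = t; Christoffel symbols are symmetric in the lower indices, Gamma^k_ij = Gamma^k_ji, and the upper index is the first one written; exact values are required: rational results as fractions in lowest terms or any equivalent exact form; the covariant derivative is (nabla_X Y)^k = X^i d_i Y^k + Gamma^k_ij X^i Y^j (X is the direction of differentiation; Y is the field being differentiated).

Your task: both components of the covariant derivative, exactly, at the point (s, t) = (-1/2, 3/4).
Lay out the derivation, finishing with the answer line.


E = 225/16, F = 0, G = 11025/256 at the point
E_s = -81/4, E_t = 0, F_s = 0, F_t = 0, G_s = -945/32, G_t = 0
EG - F^2 = 2480625/4096;  g^inv = (4096/2480625) * [[11025/256, 0], [0, 225/16]]
first-kind symbols [ij,l] = (1/2)(d_i g_jl + d_j g_il - d_l g_ij): [ss,s] = E_s/2 = -81/8, [ss,t] = F_s - E_t/2 = 0, [st,s] = E_t/2 = 0, [st,t] = G_s/2 = -945/64, [tt,s] = F_t - G_s/2 = 945/64, [tt,t] = G_t/2 = 0
Gamma^s_ij = (G*[ij,s] - F*[ij,t])/(EG - F^2), Gamma^t_ij = (E*[ij,t] - F*[ij,s])/(EG - F^2)
Gamma_sss = -18/25, Gamma_sst = 0, Gamma_stt = 21/20, Gamma_tss = 0, Gamma_tst = -12/35, Gamma_ttt = 0
X = (9/8, 3/2), Y = (97/96, 7/12) at the point

Answer: (nabla_X Y)^s = 13521/3200, (nabla_X Y)^t = 633/560


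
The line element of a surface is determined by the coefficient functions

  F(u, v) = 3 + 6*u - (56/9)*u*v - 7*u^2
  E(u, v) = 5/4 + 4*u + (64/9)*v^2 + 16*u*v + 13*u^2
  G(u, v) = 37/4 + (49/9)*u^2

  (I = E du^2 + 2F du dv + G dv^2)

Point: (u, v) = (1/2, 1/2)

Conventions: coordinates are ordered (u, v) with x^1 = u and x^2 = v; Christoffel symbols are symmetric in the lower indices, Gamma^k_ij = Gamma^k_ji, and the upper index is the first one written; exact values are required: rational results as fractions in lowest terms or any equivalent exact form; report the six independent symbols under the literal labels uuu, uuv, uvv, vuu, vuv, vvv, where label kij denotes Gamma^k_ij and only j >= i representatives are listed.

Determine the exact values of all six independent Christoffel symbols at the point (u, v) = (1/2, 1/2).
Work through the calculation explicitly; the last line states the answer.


E = 221/18, F = 97/36, G = 191/18 at the point
E_u = 25, E_v = 136/9, F_u = -37/9, F_v = -28/9, G_u = 49/9, G_v = 0
EG - F^2 = 5905/48;  g^inv = (48/5905) * [[191/18, -97/36], [-97/36, 221/18]]
first-kind symbols [ij,l] = (1/2)(d_i g_jl + d_j g_il - d_l g_ij): [uu,u] = E_u/2 = 25/2, [uu,v] = F_u - E_v/2 = -35/3, [uv,u] = E_v/2 = 68/9, [uv,v] = G_u/2 = 49/18, [vv,u] = F_v - G_u/2 = -35/6, [vv,v] = G_v/2 = 0
Gamma^u_ij = (G*[ij,u] - F*[ij,v])/(EG - F^2), Gamma^v_ij = (E*[ij,v] - F*[ij,u])/(EG - F^2)

Answer: Gamma_uuu = 14176/10629, Gamma_uuv = 31466/53145, Gamma_uvv = -5348/10629, Gamma_vuu = -15286/10629, Gamma_vuv = 5644/53145, Gamma_vvv = 1358/10629


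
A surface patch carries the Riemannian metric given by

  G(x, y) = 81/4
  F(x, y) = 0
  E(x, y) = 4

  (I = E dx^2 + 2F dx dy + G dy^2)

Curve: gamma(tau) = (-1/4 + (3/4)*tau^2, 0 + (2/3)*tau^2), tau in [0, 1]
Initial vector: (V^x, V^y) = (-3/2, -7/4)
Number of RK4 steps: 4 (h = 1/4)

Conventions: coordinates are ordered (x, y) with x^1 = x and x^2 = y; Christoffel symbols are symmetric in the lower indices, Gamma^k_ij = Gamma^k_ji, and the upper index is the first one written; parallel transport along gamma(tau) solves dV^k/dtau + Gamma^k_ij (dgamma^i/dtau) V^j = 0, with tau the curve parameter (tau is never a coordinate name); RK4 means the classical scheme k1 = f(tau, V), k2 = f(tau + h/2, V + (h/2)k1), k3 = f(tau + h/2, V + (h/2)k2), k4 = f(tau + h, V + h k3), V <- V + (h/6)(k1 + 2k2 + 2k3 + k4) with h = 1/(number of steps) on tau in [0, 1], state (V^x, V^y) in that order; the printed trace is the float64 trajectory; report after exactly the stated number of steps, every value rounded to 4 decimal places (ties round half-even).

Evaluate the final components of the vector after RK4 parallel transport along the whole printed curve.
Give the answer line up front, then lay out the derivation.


Answer: V^x = -1.5000, V^y = -1.7500

gamma'(tau) = ((3/2)*tau, (4/3)*tau); f(tau, V)^k = -Gamma^k_ij(gamma(tau)) gamma'^i(tau) V^j; h = 1/4; intermediate values shown to 6 dp
curve data and Christoffel symbols at the stage parameters:
  tau = 0.000000: gamma = (-0.250000, 0.000000), gamma' = (0.000000, 0.000000); Gamma_xxx = 0.000000, Gamma_xxy = 0.000000, Gamma_xyy = 0.000000, Gamma_yxx = 0.000000, Gamma_yxy = 0.000000, Gamma_yyy = 0.000000
  tau = 0.125000: gamma = (-0.238281, 0.010417), gamma' = (0.187500, 0.166667); Gamma_xxx = 0.000000, Gamma_xxy = 0.000000, Gamma_xyy = 0.000000, Gamma_yxx = 0.000000, Gamma_yxy = 0.000000, Gamma_yyy = 0.000000
  tau = 0.250000: gamma = (-0.203125, 0.041667), gamma' = (0.375000, 0.333333); Gamma_xxx = 0.000000, Gamma_xxy = 0.000000, Gamma_xyy = 0.000000, Gamma_yxx = 0.000000, Gamma_yxy = 0.000000, Gamma_yyy = 0.000000
  tau = 0.375000: gamma = (-0.144531, 0.093750), gamma' = (0.562500, 0.500000); Gamma_xxx = 0.000000, Gamma_xxy = 0.000000, Gamma_xyy = 0.000000, Gamma_yxx = 0.000000, Gamma_yxy = 0.000000, Gamma_yyy = 0.000000
  tau = 0.500000: gamma = (-0.062500, 0.166667), gamma' = (0.750000, 0.666667); Gamma_xxx = 0.000000, Gamma_xxy = 0.000000, Gamma_xyy = 0.000000, Gamma_yxx = 0.000000, Gamma_yxy = 0.000000, Gamma_yyy = 0.000000
  tau = 0.625000: gamma = (0.042969, 0.260417), gamma' = (0.937500, 0.833333); Gamma_xxx = 0.000000, Gamma_xxy = 0.000000, Gamma_xyy = 0.000000, Gamma_yxx = 0.000000, Gamma_yxy = 0.000000, Gamma_yyy = 0.000000
  tau = 0.750000: gamma = (0.171875, 0.375000), gamma' = (1.125000, 1.000000); Gamma_xxx = 0.000000, Gamma_xxy = 0.000000, Gamma_xyy = 0.000000, Gamma_yxx = 0.000000, Gamma_yxy = 0.000000, Gamma_yyy = 0.000000
  tau = 0.875000: gamma = (0.324219, 0.510417), gamma' = (1.312500, 1.166667); Gamma_xxx = 0.000000, Gamma_xxy = 0.000000, Gamma_xyy = 0.000000, Gamma_yxx = 0.000000, Gamma_yxy = 0.000000, Gamma_yyy = 0.000000
  tau = 1.000000: gamma = (0.500000, 0.666667), gamma' = (1.500000, 1.333333); Gamma_xxx = 0.000000, Gamma_xxy = 0.000000, Gamma_xyy = 0.000000, Gamma_yxx = 0.000000, Gamma_yxy = 0.000000, Gamma_yyy = 0.000000
step 0: V^x = -1.5000, V^y = -1.7500
step 1: k1 = (0.000000, 0.000000), k2 = (0.000000, 0.000000), k3 = (0.000000, 0.000000), k4 = (0.000000, 0.000000); V <- V + (h/6)(k1 + 2k2 + 2k3 + k4): V^x = -1.5000, V^y = -1.7500
step 2: k1 = (0.000000, 0.000000), k2 = (0.000000, 0.000000), k3 = (0.000000, 0.000000), k4 = (0.000000, 0.000000); V <- V + (h/6)(k1 + 2k2 + 2k3 + k4): V^x = -1.5000, V^y = -1.7500
step 3: k1 = (0.000000, 0.000000), k2 = (0.000000, 0.000000), k3 = (0.000000, 0.000000), k4 = (0.000000, 0.000000); V <- V + (h/6)(k1 + 2k2 + 2k3 + k4): V^x = -1.5000, V^y = -1.7500
step 4: k1 = (0.000000, 0.000000), k2 = (0.000000, 0.000000), k3 = (0.000000, 0.000000), k4 = (0.000000, 0.000000); V <- V + (h/6)(k1 + 2k2 + 2k3 + k4): V^x = -1.5000, V^y = -1.7500


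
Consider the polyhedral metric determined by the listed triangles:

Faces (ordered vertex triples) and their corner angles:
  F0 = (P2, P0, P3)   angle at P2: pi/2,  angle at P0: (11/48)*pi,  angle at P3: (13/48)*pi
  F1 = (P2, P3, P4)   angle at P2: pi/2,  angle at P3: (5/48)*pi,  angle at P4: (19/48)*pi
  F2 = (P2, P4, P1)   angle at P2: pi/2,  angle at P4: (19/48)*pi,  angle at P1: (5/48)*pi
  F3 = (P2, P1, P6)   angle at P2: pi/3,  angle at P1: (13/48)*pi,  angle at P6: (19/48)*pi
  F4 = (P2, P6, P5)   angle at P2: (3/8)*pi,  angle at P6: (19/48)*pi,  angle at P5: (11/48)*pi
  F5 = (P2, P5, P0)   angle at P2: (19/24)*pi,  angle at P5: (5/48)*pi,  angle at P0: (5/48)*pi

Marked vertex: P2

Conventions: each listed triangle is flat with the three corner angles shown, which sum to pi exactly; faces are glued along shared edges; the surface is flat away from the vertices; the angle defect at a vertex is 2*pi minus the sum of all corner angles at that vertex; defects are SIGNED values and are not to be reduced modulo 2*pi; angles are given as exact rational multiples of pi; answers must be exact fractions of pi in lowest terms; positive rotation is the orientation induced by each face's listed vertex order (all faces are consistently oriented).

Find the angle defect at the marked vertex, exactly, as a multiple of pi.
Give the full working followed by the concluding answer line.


Sum of corner angles at P2: 3*pi
defect = 2*pi - 3*pi

Answer: defect(P2) = -pi


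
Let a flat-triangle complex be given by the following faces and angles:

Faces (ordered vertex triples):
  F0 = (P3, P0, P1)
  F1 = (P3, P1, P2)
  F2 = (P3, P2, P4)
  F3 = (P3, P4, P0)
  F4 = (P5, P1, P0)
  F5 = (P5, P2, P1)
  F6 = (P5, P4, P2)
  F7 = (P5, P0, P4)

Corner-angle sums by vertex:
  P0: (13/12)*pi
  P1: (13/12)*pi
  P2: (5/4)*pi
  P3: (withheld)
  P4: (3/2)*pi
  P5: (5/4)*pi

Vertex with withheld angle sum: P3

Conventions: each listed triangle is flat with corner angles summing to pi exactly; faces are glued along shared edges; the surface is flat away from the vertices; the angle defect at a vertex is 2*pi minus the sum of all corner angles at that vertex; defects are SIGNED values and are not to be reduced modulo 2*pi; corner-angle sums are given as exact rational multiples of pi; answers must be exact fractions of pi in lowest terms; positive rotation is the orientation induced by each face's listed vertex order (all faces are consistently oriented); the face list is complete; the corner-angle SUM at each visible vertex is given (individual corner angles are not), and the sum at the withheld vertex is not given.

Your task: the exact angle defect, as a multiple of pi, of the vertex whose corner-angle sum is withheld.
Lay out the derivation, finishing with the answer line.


V = 6, E = 12, F = 8; chi = V - E + F = 2
Gauss-Bonnet: total defect = 2*pi*chi = 4*pi; visible defects sum to (23/6)*pi

Answer: defect(P3) = pi/6


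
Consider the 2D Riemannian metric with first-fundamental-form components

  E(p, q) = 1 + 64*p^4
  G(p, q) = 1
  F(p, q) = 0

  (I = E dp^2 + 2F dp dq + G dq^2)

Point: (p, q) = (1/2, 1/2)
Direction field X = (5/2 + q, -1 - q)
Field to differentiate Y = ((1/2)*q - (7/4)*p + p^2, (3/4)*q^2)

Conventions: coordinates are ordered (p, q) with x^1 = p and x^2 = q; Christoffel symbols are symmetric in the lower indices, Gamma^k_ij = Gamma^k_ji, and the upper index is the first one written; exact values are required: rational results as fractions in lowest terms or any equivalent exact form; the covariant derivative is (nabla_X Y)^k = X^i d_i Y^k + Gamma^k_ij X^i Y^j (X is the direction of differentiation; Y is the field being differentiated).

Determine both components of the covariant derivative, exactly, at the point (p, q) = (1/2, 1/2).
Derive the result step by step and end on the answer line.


E = 5, F = 0, G = 1 at the point
E_p = 32, E_q = 0, F_p = 0, F_q = 0, G_p = 0, G_q = 0
EG - F^2 = 5;  g^inv = (1/5) * [[1, 0], [0, 5]]
first-kind symbols [ij,l] = (1/2)(d_i g_jl + d_j g_il - d_l g_ij): [pp,p] = E_p/2 = 16, [pp,q] = F_p - E_q/2 = 0, [pq,p] = E_q/2 = 0, [pq,q] = G_p/2 = 0, [qq,p] = F_q - G_p/2 = 0, [qq,q] = G_q/2 = 0
Gamma^p_ij = (G*[ij,p] - F*[ij,q])/(EG - F^2), Gamma^q_ij = (E*[ij,q] - F*[ij,p])/(EG - F^2)
Gamma_ppp = 16/5, Gamma_ppq = 0, Gamma_pqq = 0, Gamma_qpp = 0, Gamma_qpq = 0, Gamma_qqq = 0
X = (3, -3/2), Y = (-3/8, 3/16) at the point

Answer: (nabla_X Y)^p = -33/5, (nabla_X Y)^q = -9/8


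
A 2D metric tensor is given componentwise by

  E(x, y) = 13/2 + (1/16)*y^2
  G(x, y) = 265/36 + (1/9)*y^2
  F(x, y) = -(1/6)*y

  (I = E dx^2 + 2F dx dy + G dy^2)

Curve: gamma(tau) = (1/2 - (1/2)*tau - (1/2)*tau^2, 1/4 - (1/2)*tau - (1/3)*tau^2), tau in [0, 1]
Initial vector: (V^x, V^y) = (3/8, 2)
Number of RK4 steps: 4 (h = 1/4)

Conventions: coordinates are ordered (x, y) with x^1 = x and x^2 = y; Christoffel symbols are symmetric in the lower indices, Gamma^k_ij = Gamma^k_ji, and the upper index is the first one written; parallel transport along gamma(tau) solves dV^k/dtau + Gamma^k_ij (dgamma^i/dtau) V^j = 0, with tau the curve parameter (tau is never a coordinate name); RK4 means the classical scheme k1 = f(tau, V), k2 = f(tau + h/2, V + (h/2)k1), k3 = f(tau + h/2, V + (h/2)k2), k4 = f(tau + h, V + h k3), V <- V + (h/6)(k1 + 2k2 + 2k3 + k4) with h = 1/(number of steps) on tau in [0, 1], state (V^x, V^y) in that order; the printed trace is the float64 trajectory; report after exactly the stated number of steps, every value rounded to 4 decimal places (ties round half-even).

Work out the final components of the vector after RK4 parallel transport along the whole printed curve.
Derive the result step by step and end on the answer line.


gamma'(tau) = (-1/2 - tau, -1/2 - (2/3)*tau); f(tau, V)^k = -Gamma^k_ij(gamma(tau)) gamma'^i(tau) V^j; h = 1/4; intermediate values shown to 6 dp
curve data and Christoffel symbols at the stage parameters:
  tau = 0.000000: gamma = (0.500000, 0.250000), gamma' = (-0.500000, -0.500000); Gamma_xxx = -0.000014, Gamma_xxy = 0.002402, Gamma_xyy = -0.025602, Gamma_yxx = -0.002121, Gamma_yxy = 0.000014, Gamma_yyy = 0.003625
  tau = 0.125000: gamma = (0.429688, 0.182292), gamma' = (-0.625000, -0.583333); Gamma_xxx = -0.000007, Gamma_xxy = 0.001752, Gamma_xyy = -0.025620, Gamma_yxx = -0.001547, Gamma_yxy = 0.000007, Gamma_yyy = 0.002645
  tau = 0.250000: gamma = (0.343750, 0.104167), gamma' = (-0.750000, -0.666667); Gamma_xxx = -0.000002, Gamma_xxy = 0.001002, Gamma_xyy = -0.025634, Gamma_yxx = -0.000884, Gamma_yxy = 0.000002, Gamma_yyy = 0.001512
  tau = 0.375000: gamma = (0.242188, 0.015625), gamma' = (-0.875000, -0.750000); Gamma_xxx = 0.000000, Gamma_xxy = 0.000150, Gamma_xyy = -0.025641, Gamma_yxx = -0.000133, Gamma_yxy = 0.000000, Gamma_yyy = 0.000227
  tau = 0.500000: gamma = (0.125000, -0.083333), gamma' = (-1.000000, -0.833333); Gamma_xxx = -0.000002, Gamma_xxy = -0.000801, Gamma_xyy = -0.025637, Gamma_yxx = 0.000707, Gamma_yxy = 0.000002, Gamma_yyy = -0.001209
  tau = 0.625000: gamma = (-0.007812, -0.192708), gamma' = (-1.125000, -0.916667); Gamma_xxx = -0.000008, Gamma_xxy = -0.001852, Gamma_xyy = -0.025618, Gamma_yxx = 0.001635, Gamma_yxy = 0.000008, Gamma_yyy = -0.002795
  tau = 0.750000: gamma = (-0.156250, -0.312500), gamma' = (-1.250000, -1.000000); Gamma_xxx = -0.000021, Gamma_xxy = -0.003002, Gamma_xyy = -0.025581, Gamma_yxx = 0.002650, Gamma_yxy = 0.000021, Gamma_yyy = -0.004529
  tau = 0.875000: gamma = (-0.320312, -0.442708), gamma' = (-1.375000, -1.083333); Gamma_xxx = -0.000042, Gamma_xxy = -0.004249, Gamma_xyy = -0.025520, Gamma_yxx = 0.003748, Gamma_yxy = 0.000042, Gamma_yyy = -0.006408
  tau = 1.000000: gamma = (-0.500000, -0.583333), gamma' = (-1.500000, -1.166667); Gamma_xxx = -0.000073, Gamma_xxy = -0.005592, Gamma_xyy = -0.025432, Gamma_yxx = 0.004928, Gamma_yxy = 0.000073, Gamma_yyy = -0.008426
step 0: V^x = 0.3750, V^y = 2.0000
step 1: k1 = (-0.022752, 0.003244), k2 = (-0.027327, 0.002737), k3 = (-0.027327, 0.002737), k4 = (-0.032443, 0.001776); V <- V + (h/6)(k1 + 2k2 + 2k3 + k4): V^x = 0.3681, V^y = 2.0007
step 2: k1 = (-0.032443, 0.001776), k2 = (-0.038174, 0.000298), k3 = (-0.038171, 0.000298), k4 = (-0.044587, -0.001759); V <- V + (h/6)(k1 + 2k2 + 2k3 + k4): V^x = 0.3586, V^y = 2.0007
step 3: k1 = (-0.044586, -0.001759), k2 = (-0.051749, -0.004456), k3 = (-0.051739, -0.004457), k4 = (-0.059702, -0.007852); V <- V + (h/6)(k1 + 2k2 + 2k3 + k4): V^x = 0.3456, V^y = 1.9996
step 4: k1 = (-0.059701, -0.007852), k2 = (-0.068508, -0.011998), k3 = (-0.068486, -0.012001), k4 = (-0.078165, -0.016950); V <- V + (h/6)(k1 + 2k2 + 2k3 + k4): V^x = 0.3284, V^y = 1.9965

Answer: V^x = 0.3284, V^y = 1.9965


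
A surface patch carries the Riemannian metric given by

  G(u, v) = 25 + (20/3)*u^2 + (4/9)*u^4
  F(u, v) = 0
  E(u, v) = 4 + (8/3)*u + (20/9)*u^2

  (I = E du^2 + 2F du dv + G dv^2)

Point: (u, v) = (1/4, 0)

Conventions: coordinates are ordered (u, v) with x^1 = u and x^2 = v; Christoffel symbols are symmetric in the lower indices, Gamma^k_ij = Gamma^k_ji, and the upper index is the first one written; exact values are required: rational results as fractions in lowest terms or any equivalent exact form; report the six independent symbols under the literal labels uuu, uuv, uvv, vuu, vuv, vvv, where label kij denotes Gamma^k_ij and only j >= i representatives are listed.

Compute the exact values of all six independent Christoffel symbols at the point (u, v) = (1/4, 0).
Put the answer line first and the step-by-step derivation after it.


Answer: Gamma_uuu = 68/173, Gamma_uuv = 0, Gamma_uvv = -121/346, Gamma_vuu = 0, Gamma_vuv = 8/121, Gamma_vvv = 0

E = 173/36, F = 0, G = 14641/576 at the point
E_u = 34/9, E_v = 0, F_u = 0, F_v = 0, G_u = 121/36, G_v = 0
EG - F^2 = 2532893/20736;  g^inv = (20736/2532893) * [[14641/576, 0], [0, 173/36]]
first-kind symbols [ij,l] = (1/2)(d_i g_jl + d_j g_il - d_l g_ij): [uu,u] = E_u/2 = 17/9, [uu,v] = F_u - E_v/2 = 0, [uv,u] = E_v/2 = 0, [uv,v] = G_u/2 = 121/72, [vv,u] = F_v - G_u/2 = -121/72, [vv,v] = G_v/2 = 0
Gamma^u_ij = (G*[ij,u] - F*[ij,v])/(EG - F^2), Gamma^v_ij = (E*[ij,v] - F*[ij,u])/(EG - F^2)


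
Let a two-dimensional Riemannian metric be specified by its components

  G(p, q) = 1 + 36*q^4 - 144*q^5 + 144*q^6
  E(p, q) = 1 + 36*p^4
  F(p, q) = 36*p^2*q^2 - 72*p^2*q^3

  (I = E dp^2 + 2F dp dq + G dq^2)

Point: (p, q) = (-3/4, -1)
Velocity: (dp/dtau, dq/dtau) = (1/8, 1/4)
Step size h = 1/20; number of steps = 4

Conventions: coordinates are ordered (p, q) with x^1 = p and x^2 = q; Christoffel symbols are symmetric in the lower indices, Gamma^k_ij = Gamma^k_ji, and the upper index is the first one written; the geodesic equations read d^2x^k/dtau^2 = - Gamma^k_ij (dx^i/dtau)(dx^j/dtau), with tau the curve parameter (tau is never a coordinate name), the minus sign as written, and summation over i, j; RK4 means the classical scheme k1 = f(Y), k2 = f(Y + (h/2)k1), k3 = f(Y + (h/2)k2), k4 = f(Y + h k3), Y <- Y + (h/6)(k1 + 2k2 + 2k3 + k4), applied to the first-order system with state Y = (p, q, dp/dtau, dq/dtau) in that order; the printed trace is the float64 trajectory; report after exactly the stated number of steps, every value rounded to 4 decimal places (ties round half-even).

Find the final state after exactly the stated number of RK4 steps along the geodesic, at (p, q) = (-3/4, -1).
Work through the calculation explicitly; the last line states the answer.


f(Y) = (dp/dtau, dq/dtau, -Gamma^p_ij Y'^i Y'^j, -Gamma^q_ij Y'^i Y'^j) with the Gammas evaluated at the stage position; h = 0.050000; intermediate values shown to 6 dp
step 0: p = -0.7500, q = -1.0000, dp/dtau = 0.1250, dq/dtau = 0.2500
step 1:
  k1: at (p, q) = (-0.750000, -1.000000), (dp/dtau, dq/dtau) = (0.125000, 0.250000); Gamma_ppp = -0.090297, Gamma_ppq = 0.000000, Gamma_pqq = -0.481583, Gamma_qpp = -0.481583, Gamma_qpq = 0.000000, Gamma_qqq = -2.568443; k1 = (0.125000, 0.250000, 0.031510, 0.168052)
  k2: at (p, q) = (-0.746875, -0.993750), (dp/dtau, dq/dtau) = (0.125788, 0.254201); Gamma_ppp = -0.092142, Gamma_ppq = 0.000000, Gamma_pqq = -0.488098, Gamma_qpp = -0.487332, Gamma_qpq = 0.000000, Gamma_qqq = -2.581509; k2 = (0.125788, 0.254201, 0.032998, 0.174524)
  k3: at (p, q) = (-0.746855, -0.993645), (dp/dtau, dq/dtau) = (0.125825, 0.254363); Gamma_ppp = -0.092185, Gamma_ppq = 0.000000, Gamma_pqq = -0.488249, Gamma_qpp = -0.487448, Gamma_qpq = 0.000000, Gamma_qqq = -2.581714; k3 = (0.125825, 0.254363, 0.033049, 0.174756)
  k4: at (p, q) = (-0.743709, -0.987282), (dp/dtau, dq/dtau) = (0.126652, 0.258738); Gamma_ppp = -0.094129, Gamma_ppq = 0.000000, Gamma_pqq = -0.495059, Gamma_qpp = -0.493425, Gamma_qpq = 0.000000, Gamma_qqq = -2.595116; k4 = (0.126652, 0.258738, 0.034652, 0.181646)
  Y <- Y + (h/6)(k1 + 2k2 + 2k3 + k4): p = -0.7437, q = -0.9873, dp/dtau = 0.1267, dq/dtau = 0.2587
step 2:
  k1: at (p, q) = (-0.743709, -0.987284), (dp/dtau, dq/dtau) = (0.126652, 0.258735); Gamma_ppp = -0.094127, Gamma_ppq = 0.000000, Gamma_pqq = -0.495055, Gamma_qpp = -0.493422, Gamma_qpq = 0.000000, Gamma_qqq = -2.595111; k1 = (0.126652, 0.258735, 0.034651, 0.181642)
  k2: at (p, q) = (-0.740543, -0.980816), (dp/dtau, dq/dtau) = (0.127518, 0.263277); Gamma_ppp = -0.096170, Gamma_ppq = 0.000000, Gamma_pqq = -0.502159, Gamma_qpp = -0.499624, Gamma_qpq = 0.000000, Gamma_qqq = -2.608837; k2 = (0.127518, 0.263277, 0.036371, 0.188955)
  k3: at (p, q) = (-0.740521, -0.980703), (dp/dtau, dq/dtau) = (0.127561, 0.263459); Gamma_ppp = -0.096219, Gamma_ppq = 0.000000, Gamma_pqq = -0.502328, Gamma_qpp = -0.499754, Gamma_qpq = 0.000000, Gamma_qqq = -2.609062; k3 = (0.127561, 0.263459, 0.036433, 0.189229)
  k4: at (p, q) = (-0.737331, -0.974111), (dp/dtau, dq/dtau) = (0.128474, 0.268197); Gamma_ppp = -0.098374, Gamma_ppq = 0.000000, Gamma_pqq = -0.509766, Gamma_qpp = -0.506213, Gamma_qpq = 0.000000, Gamma_qqq = -2.623153; k4 = (0.128474, 0.268197, 0.038291, 0.197038)
  Y <- Y + (h/6)(k1 + 2k2 + 2k3 + k4): p = -0.7373, q = -0.9741, dp/dtau = 0.1285, dq/dtau = 0.2682
step 3:
  k1: at (p, q) = (-0.737332, -0.974114), (dp/dtau, dq/dtau) = (0.128473, 0.268194); Gamma_ppp = -0.098373, Gamma_ppq = 0.000000, Gamma_pqq = -0.509762, Gamma_qpp = -0.506209, Gamma_qpq = 0.000000, Gamma_qqq = -2.623147; k1 = (0.128473, 0.268194, 0.038290, 0.197033)
  k2: at (p, q) = (-0.734120, -0.967410), (dp/dtau, dq/dtau) = (0.129431, 0.273120); Gamma_ppp = -0.100643, Gamma_ppq = 0.000000, Gamma_pqq = -0.517535, Gamma_qpp = -0.512922, Gamma_qpq = 0.000000, Gamma_qqq = -2.637590; k2 = (0.129431, 0.273120, 0.040291, 0.205342)
  k3: at (p, q) = (-0.734096, -0.967286), (dp/dtau, dq/dtau) = (0.129481, 0.273328); Gamma_ppp = -0.100699, Gamma_ppq = 0.000000, Gamma_pqq = -0.517725, Gamma_qpp = -0.513067, Gamma_qpq = 0.000000, Gamma_qqq = -2.637838; k3 = (0.129481, 0.273328, 0.040366, 0.205669)
  k4: at (p, q) = (-0.730858, -0.960448), (dp/dtau, dq/dtau) = (0.130492, 0.278478); Gamma_ppp = -0.103101, Gamma_ppq = 0.000000, Gamma_pqq = -0.525880, Gamma_qpp = -0.520070, Gamma_qpq = 0.000000, Gamma_qqq = -2.652680; k4 = (0.130492, 0.278478, 0.042538, 0.214571)
  Y <- Y + (h/6)(k1 + 2k2 + 2k3 + k4): p = -0.7309, q = -0.9605, dp/dtau = 0.1305, dq/dtau = 0.2785
step 4:
  k1: at (p, q) = (-0.730859, -0.960451), (dp/dtau, dq/dtau) = (0.130491, 0.278474); Gamma_ppp = -0.103100, Gamma_ppq = 0.000000, Gamma_pqq = -0.525875, Gamma_qpp = -0.520066, Gamma_qpq = 0.000000, Gamma_qqq = -2.652673; k1 = (0.130491, 0.278474, 0.042536, 0.214565)
  k2: at (p, q) = (-0.727596, -0.953489), (dp/dtau, dq/dtau) = (0.131555, 0.283839); Gamma_ppp = -0.105636, Gamma_ppq = 0.000000, Gamma_pqq = -0.534413, Gamma_qpp = -0.527356, Gamma_qpq = 0.000000, Gamma_qqq = -2.667899; k2 = (0.131555, 0.283839, 0.044883, 0.224064)
  k3: at (p, q) = (-0.727570, -0.953355), (dp/dtau, dq/dtau) = (0.131613, 0.284076); Gamma_ppp = -0.105700, Gamma_ppq = 0.000000, Gamma_pqq = -0.534628, Gamma_qpp = -0.527520, Gamma_qpq = 0.000000, Gamma_qqq = -2.668173; k3 = (0.131613, 0.284076, 0.044975, 0.224457)
  k4: at (p, q) = (-0.724278, -0.946248), (dp/dtau, dq/dtau) = (0.132740, 0.289697); Gamma_ppp = -0.108392, Gamma_ppq = 0.000000, Gamma_pqq = -0.543606, Gamma_qpp = -0.535140, Gamma_qpq = 0.000000, Gamma_qqq = -2.683835; k4 = (0.132740, 0.289697, 0.047532, 0.234669)
  Y <- Y + (h/6)(k1 + 2k2 + 2k3 + k4): p = -0.7243, q = -0.9463, dp/dtau = 0.1327, dq/dtau = 0.2897

Answer: p = -0.7243, q = -0.9463, dp/dtau = 0.1327, dq/dtau = 0.2897


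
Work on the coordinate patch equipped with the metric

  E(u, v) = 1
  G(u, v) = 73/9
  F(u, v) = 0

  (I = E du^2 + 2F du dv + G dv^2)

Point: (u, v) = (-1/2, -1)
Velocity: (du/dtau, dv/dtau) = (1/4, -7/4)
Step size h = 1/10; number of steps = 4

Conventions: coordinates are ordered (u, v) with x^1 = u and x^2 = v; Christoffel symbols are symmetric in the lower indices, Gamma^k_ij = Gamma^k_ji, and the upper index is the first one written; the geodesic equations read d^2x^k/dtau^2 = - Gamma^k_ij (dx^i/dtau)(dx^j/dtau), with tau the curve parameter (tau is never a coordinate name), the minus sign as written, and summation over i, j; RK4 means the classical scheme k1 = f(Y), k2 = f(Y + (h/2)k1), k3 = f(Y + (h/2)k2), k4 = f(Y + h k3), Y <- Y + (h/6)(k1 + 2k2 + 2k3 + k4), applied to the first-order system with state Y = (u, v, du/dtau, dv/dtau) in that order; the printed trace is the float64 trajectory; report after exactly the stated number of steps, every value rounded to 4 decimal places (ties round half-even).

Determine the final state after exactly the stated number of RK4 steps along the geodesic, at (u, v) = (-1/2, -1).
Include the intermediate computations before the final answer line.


f(Y) = (du/dtau, dv/dtau, -Gamma^u_ij Y'^i Y'^j, -Gamma^v_ij Y'^i Y'^j) with the Gammas evaluated at the stage position; h = 0.100000; intermediate values shown to 6 dp
step 0: u = -0.5000, v = -1.0000, du/dtau = 0.2500, dv/dtau = -1.7500
step 1:
  k1: at (u, v) = (-0.500000, -1.000000), (du/dtau, dv/dtau) = (0.250000, -1.750000); Gamma_uuu = 0.000000, Gamma_uuv = 0.000000, Gamma_uvv = 0.000000, Gamma_vuu = 0.000000, Gamma_vuv = 0.000000, Gamma_vvv = 0.000000; k1 = (0.250000, -1.750000, 0.000000, 0.000000)
  k2: at (u, v) = (-0.487500, -1.087500), (du/dtau, dv/dtau) = (0.250000, -1.750000); Gamma_uuu = 0.000000, Gamma_uuv = 0.000000, Gamma_uvv = 0.000000, Gamma_vuu = 0.000000, Gamma_vuv = 0.000000, Gamma_vvv = 0.000000; k2 = (0.250000, -1.750000, 0.000000, 0.000000)
  k3: at (u, v) = (-0.487500, -1.087500), (du/dtau, dv/dtau) = (0.250000, -1.750000); Gamma_uuu = 0.000000, Gamma_uuv = 0.000000, Gamma_uvv = 0.000000, Gamma_vuu = 0.000000, Gamma_vuv = 0.000000, Gamma_vvv = 0.000000; k3 = (0.250000, -1.750000, 0.000000, 0.000000)
  k4: at (u, v) = (-0.475000, -1.175000), (du/dtau, dv/dtau) = (0.250000, -1.750000); Gamma_uuu = 0.000000, Gamma_uuv = 0.000000, Gamma_uvv = 0.000000, Gamma_vuu = 0.000000, Gamma_vuv = 0.000000, Gamma_vvv = 0.000000; k4 = (0.250000, -1.750000, 0.000000, 0.000000)
  Y <- Y + (h/6)(k1 + 2k2 + 2k3 + k4): u = -0.4750, v = -1.1750, du/dtau = 0.2500, dv/dtau = -1.7500
step 2:
  k1: at (u, v) = (-0.475000, -1.175000), (du/dtau, dv/dtau) = (0.250000, -1.750000); Gamma_uuu = 0.000000, Gamma_uuv = 0.000000, Gamma_uvv = 0.000000, Gamma_vuu = 0.000000, Gamma_vuv = 0.000000, Gamma_vvv = 0.000000; k1 = (0.250000, -1.750000, 0.000000, 0.000000)
  k2: at (u, v) = (-0.462500, -1.262500), (du/dtau, dv/dtau) = (0.250000, -1.750000); Gamma_uuu = 0.000000, Gamma_uuv = 0.000000, Gamma_uvv = 0.000000, Gamma_vuu = 0.000000, Gamma_vuv = 0.000000, Gamma_vvv = 0.000000; k2 = (0.250000, -1.750000, 0.000000, 0.000000)
  k3: at (u, v) = (-0.462500, -1.262500), (du/dtau, dv/dtau) = (0.250000, -1.750000); Gamma_uuu = 0.000000, Gamma_uuv = 0.000000, Gamma_uvv = 0.000000, Gamma_vuu = 0.000000, Gamma_vuv = 0.000000, Gamma_vvv = 0.000000; k3 = (0.250000, -1.750000, 0.000000, 0.000000)
  k4: at (u, v) = (-0.450000, -1.350000), (du/dtau, dv/dtau) = (0.250000, -1.750000); Gamma_uuu = 0.000000, Gamma_uuv = 0.000000, Gamma_uvv = 0.000000, Gamma_vuu = 0.000000, Gamma_vuv = 0.000000, Gamma_vvv = 0.000000; k4 = (0.250000, -1.750000, 0.000000, 0.000000)
  Y <- Y + (h/6)(k1 + 2k2 + 2k3 + k4): u = -0.4500, v = -1.3500, du/dtau = 0.2500, dv/dtau = -1.7500
step 3:
  k1: at (u, v) = (-0.450000, -1.350000), (du/dtau, dv/dtau) = (0.250000, -1.750000); Gamma_uuu = 0.000000, Gamma_uuv = 0.000000, Gamma_uvv = 0.000000, Gamma_vuu = 0.000000, Gamma_vuv = 0.000000, Gamma_vvv = 0.000000; k1 = (0.250000, -1.750000, 0.000000, 0.000000)
  k2: at (u, v) = (-0.437500, -1.437500), (du/dtau, dv/dtau) = (0.250000, -1.750000); Gamma_uuu = 0.000000, Gamma_uuv = 0.000000, Gamma_uvv = 0.000000, Gamma_vuu = 0.000000, Gamma_vuv = 0.000000, Gamma_vvv = 0.000000; k2 = (0.250000, -1.750000, 0.000000, 0.000000)
  k3: at (u, v) = (-0.437500, -1.437500), (du/dtau, dv/dtau) = (0.250000, -1.750000); Gamma_uuu = 0.000000, Gamma_uuv = 0.000000, Gamma_uvv = 0.000000, Gamma_vuu = 0.000000, Gamma_vuv = 0.000000, Gamma_vvv = 0.000000; k3 = (0.250000, -1.750000, 0.000000, 0.000000)
  k4: at (u, v) = (-0.425000, -1.525000), (du/dtau, dv/dtau) = (0.250000, -1.750000); Gamma_uuu = 0.000000, Gamma_uuv = 0.000000, Gamma_uvv = 0.000000, Gamma_vuu = 0.000000, Gamma_vuv = 0.000000, Gamma_vvv = 0.000000; k4 = (0.250000, -1.750000, 0.000000, 0.000000)
  Y <- Y + (h/6)(k1 + 2k2 + 2k3 + k4): u = -0.4250, v = -1.5250, du/dtau = 0.2500, dv/dtau = -1.7500
step 4:
  k1: at (u, v) = (-0.425000, -1.525000), (du/dtau, dv/dtau) = (0.250000, -1.750000); Gamma_uuu = 0.000000, Gamma_uuv = 0.000000, Gamma_uvv = 0.000000, Gamma_vuu = 0.000000, Gamma_vuv = 0.000000, Gamma_vvv = 0.000000; k1 = (0.250000, -1.750000, 0.000000, 0.000000)
  k2: at (u, v) = (-0.412500, -1.612500), (du/dtau, dv/dtau) = (0.250000, -1.750000); Gamma_uuu = 0.000000, Gamma_uuv = 0.000000, Gamma_uvv = 0.000000, Gamma_vuu = 0.000000, Gamma_vuv = 0.000000, Gamma_vvv = 0.000000; k2 = (0.250000, -1.750000, 0.000000, 0.000000)
  k3: at (u, v) = (-0.412500, -1.612500), (du/dtau, dv/dtau) = (0.250000, -1.750000); Gamma_uuu = 0.000000, Gamma_uuv = 0.000000, Gamma_uvv = 0.000000, Gamma_vuu = 0.000000, Gamma_vuv = 0.000000, Gamma_vvv = 0.000000; k3 = (0.250000, -1.750000, 0.000000, 0.000000)
  k4: at (u, v) = (-0.400000, -1.700000), (du/dtau, dv/dtau) = (0.250000, -1.750000); Gamma_uuu = 0.000000, Gamma_uuv = 0.000000, Gamma_uvv = 0.000000, Gamma_vuu = 0.000000, Gamma_vuv = 0.000000, Gamma_vvv = 0.000000; k4 = (0.250000, -1.750000, 0.000000, 0.000000)
  Y <- Y + (h/6)(k1 + 2k2 + 2k3 + k4): u = -0.4000, v = -1.7000, du/dtau = 0.2500, dv/dtau = -1.7500

Answer: u = -0.4000, v = -1.7000, du/dtau = 0.2500, dv/dtau = -1.7500


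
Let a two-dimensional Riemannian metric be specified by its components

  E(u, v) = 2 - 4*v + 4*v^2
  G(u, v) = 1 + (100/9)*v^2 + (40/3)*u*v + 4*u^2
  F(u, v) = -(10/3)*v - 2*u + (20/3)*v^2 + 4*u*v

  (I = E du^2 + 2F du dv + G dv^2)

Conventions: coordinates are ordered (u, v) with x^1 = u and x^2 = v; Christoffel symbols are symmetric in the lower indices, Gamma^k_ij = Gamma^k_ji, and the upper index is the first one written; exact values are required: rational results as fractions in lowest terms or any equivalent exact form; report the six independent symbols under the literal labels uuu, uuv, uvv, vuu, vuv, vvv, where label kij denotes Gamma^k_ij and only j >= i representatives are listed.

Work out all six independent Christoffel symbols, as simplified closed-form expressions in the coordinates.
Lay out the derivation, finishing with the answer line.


E = 2 - 4*v + 4*v^2; F = -(10/3)*v - 2*u + (20/3)*v^2 + 4*u*v; G = 1 + (100/9)*v^2 + (40/3)*u*v + 4*u^2
Gamma^k_ij = (1/2) g^{kl} (d_i g_jl + d_j g_il - d_l g_ij), with g^inv = (1/(EG-F^2)) [[G, -F], [-F, E]]
first partials: E_u = 0, E_v = -4 + 8*v, F_u = -2 + 4*v, F_v = -10/3 + (40/3)*v + 4*u, G_u = (40/3)*v + 8*u, G_v = (200/9)*v + (40/3)*u
D = EG - F^2 = 2 - 4*v + (136/9)*v^2 + (40/3)*u*v + 4*u^2
expanded: Gamma^u_uu = (G E_u - 2F F_u + F E_v)/(2D), Gamma^u_uv = (G E_v - F G_u)/(2D), Gamma^u_vv = (2G F_v - G G_u - F G_v)/(2D), Gamma^v_uu = (2E F_u - E E_v - F E_u)/(2D), Gamma^v_uv = (E G_u - F E_v)/(2D), Gamma^v_vv = (E G_v - 2F F_v + F G_u)/(2D); substitute and cancel common factors

Answer: Gamma_uuu = 0, Gamma_uuv = (18*v - 9)/(18*u^2 + 60*u*v + 68*v^2 - 18*v + 9), Gamma_uvv = (30*v - 15)/(18*u^2 + 60*u*v + 68*v^2 - 18*v + 9), Gamma_vuu = 0, Gamma_vuv = (18*u + 30*v)/(18*u^2 + 60*u*v + 68*v^2 - 18*v + 9), Gamma_vvv = (30*u + 50*v)/(18*u^2 + 60*u*v + 68*v^2 - 18*v + 9)


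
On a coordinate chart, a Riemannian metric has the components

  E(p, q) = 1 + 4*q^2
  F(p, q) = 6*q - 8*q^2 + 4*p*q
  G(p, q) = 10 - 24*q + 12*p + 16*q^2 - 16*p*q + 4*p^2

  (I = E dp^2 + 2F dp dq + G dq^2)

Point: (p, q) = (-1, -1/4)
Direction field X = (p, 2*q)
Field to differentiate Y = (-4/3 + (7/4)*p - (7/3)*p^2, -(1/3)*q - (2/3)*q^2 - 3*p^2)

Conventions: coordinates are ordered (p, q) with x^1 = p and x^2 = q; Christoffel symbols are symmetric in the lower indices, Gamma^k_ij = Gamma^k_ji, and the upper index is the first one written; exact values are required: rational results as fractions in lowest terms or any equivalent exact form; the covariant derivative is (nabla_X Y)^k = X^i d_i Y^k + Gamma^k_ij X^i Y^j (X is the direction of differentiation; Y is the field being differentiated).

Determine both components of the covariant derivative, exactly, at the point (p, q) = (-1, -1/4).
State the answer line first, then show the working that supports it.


Answer: (nabla_X Y)^p = -1747/252, (nabla_X Y)^q = -248/63

E = 5/4, F = -1, G = 5 at the point
E_p = 0, E_q = -2, F_p = -1, F_q = 6, G_p = 8, G_q = -16
EG - F^2 = 21/4;  g^inv = (4/21) * [[5, 1], [1, 5/4]]
first-kind symbols [ij,l] = (1/2)(d_i g_jl + d_j g_il - d_l g_ij): [pp,p] = E_p/2 = 0, [pp,q] = F_p - E_q/2 = 0, [pq,p] = E_q/2 = -1, [pq,q] = G_p/2 = 4, [qq,p] = F_q - G_p/2 = 2, [qq,q] = G_q/2 = -8
Gamma^p_ij = (G*[ij,p] - F*[ij,q])/(EG - F^2), Gamma^q_ij = (E*[ij,q] - F*[ij,p])/(EG - F^2)
Gamma_ppp = 0, Gamma_ppq = -4/21, Gamma_pqq = 8/21, Gamma_qpp = 0, Gamma_qpq = 16/21, Gamma_qqq = -32/21
X = (-1, -1/2), Y = (-65/12, -71/24) at the point


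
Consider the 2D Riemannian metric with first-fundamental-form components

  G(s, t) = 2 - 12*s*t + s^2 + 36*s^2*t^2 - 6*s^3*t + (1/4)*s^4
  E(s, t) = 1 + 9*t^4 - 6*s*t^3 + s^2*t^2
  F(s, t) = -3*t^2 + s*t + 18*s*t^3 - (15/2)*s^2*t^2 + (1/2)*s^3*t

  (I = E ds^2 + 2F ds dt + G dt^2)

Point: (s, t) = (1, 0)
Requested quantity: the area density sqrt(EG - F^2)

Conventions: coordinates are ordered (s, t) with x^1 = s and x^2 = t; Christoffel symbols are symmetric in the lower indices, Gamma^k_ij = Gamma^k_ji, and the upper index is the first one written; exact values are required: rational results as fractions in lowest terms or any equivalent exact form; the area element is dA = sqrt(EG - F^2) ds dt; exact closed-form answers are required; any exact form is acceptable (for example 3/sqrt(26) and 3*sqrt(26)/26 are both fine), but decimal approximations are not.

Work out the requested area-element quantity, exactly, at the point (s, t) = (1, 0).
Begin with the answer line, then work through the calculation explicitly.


Answer: sqrt(EG - F^2) = sqrt(13)/2

E = 1, F = 0, G = 13/4; EG - F^2 = 13/4


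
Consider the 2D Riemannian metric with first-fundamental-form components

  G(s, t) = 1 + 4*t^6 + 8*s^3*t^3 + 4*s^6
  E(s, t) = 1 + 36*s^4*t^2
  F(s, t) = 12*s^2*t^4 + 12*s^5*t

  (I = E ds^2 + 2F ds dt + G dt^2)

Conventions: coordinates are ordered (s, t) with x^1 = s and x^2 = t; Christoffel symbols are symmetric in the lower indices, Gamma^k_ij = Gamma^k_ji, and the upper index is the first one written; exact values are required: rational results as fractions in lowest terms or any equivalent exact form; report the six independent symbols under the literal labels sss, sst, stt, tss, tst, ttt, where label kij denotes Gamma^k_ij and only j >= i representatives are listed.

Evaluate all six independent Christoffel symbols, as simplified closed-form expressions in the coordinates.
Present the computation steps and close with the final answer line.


E = 1 + 36*s^4*t^2; F = 12*s^2*t^4 + 12*s^5*t; G = 1 + 4*t^6 + 8*s^3*t^3 + 4*s^6
Gamma^k_ij = (1/2) g^{kl} (d_i g_jl + d_j g_il - d_l g_ij), with g^inv = (1/(EG-F^2)) [[G, -F], [-F, E]]
first partials: E_s = 144*s^3*t^2, E_t = 72*s^4*t, F_s = 24*s*t^4 + 60*s^4*t, F_t = 48*s^2*t^3 + 12*s^5, G_s = 24*s^2*t^3 + 24*s^5, G_t = 24*t^5 + 24*s^3*t^2
D = EG - F^2 = 1 + 4*t^6 + 8*s^3*t^3 + 36*s^4*t^2 + 4*s^6
expanded: Gamma^s_ss = (G E_s - 2F F_s + F E_t)/(2D), Gamma^s_st = (G E_t - F G_s)/(2D), Gamma^s_tt = (2G F_t - G G_s - F G_t)/(2D), Gamma^t_ss = (2E F_s - E E_t - F E_s)/(2D), Gamma^t_st = (E G_s - F E_t)/(2D), Gamma^t_tt = (E G_t - 2F F_t + F G_s)/(2D); substitute and cancel common factors

Answer: Gamma_sss = 72*s^3*t^2/(4*s^6 + 36*s^4*t^2 + 8*s^3*t^3 + 4*t^6 + 1), Gamma_sst = 36*s^4*t/(4*s^6 + 36*s^4*t^2 + 8*s^3*t^3 + 4*t^6 + 1), Gamma_stt = 36*s^2*t^3/(4*s^6 + 36*s^4*t^2 + 8*s^3*t^3 + 4*t^6 + 1), Gamma_tss = (24*s^4*t + 24*s*t^4)/(4*s^6 + 36*s^4*t^2 + 8*s^3*t^3 + 4*t^6 + 1), Gamma_tst = (12*s^5 + 12*s^2*t^3)/(4*s^6 + 36*s^4*t^2 + 8*s^3*t^3 + 4*t^6 + 1), Gamma_ttt = (12*s^3*t^2 + 12*t^5)/(4*s^6 + 36*s^4*t^2 + 8*s^3*t^3 + 4*t^6 + 1)


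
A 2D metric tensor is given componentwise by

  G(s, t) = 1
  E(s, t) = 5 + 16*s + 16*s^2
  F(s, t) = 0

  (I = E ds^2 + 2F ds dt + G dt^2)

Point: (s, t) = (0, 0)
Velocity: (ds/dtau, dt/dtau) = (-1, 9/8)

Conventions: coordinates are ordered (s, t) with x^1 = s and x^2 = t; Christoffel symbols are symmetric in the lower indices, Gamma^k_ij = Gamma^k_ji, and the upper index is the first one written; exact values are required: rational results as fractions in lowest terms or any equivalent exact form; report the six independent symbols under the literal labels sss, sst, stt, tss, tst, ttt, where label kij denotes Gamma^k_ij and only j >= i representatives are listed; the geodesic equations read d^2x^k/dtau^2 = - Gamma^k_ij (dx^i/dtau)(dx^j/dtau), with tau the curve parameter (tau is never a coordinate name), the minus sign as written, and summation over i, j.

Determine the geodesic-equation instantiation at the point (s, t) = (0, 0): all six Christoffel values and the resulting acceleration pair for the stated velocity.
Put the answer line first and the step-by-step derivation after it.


Answer: Gamma_sss = 8/5, Gamma_sst = 0, Gamma_stt = 0, Gamma_tss = 0, Gamma_tst = 0, Gamma_ttt = 0; accelerations (d^2s/dtau^2, d^2t/dtau^2) = (-8/5, 0)

E = 5, F = 0, G = 1 at the point
E_s = 16, E_t = 0, F_s = 0, F_t = 0, G_s = 0, G_t = 0
EG - F^2 = 5;  g^inv = (1/5) * [[1, 0], [0, 5]]
first-kind symbols [ij,l] = (1/2)(d_i g_jl + d_j g_il - d_l g_ij): [ss,s] = E_s/2 = 8, [ss,t] = F_s - E_t/2 = 0, [st,s] = E_t/2 = 0, [st,t] = G_s/2 = 0, [tt,s] = F_t - G_s/2 = 0, [tt,t] = G_t/2 = 0
Gamma^s_ij = (G*[ij,s] - F*[ij,t])/(EG - F^2), Gamma^t_ij = (E*[ij,t] - F*[ij,s])/(EG - F^2)
Gamma_sss = 8/5, Gamma_sst = 0, Gamma_stt = 0, Gamma_tss = 0, Gamma_tst = 0, Gamma_ttt = 0
d^2s/dtau^2 = -(Gamma_sss*(-1)^2 + 2*Gamma_sst*(-1)*(9/8) + Gamma_stt*(9/8)^2) = -8/5
d^2t/dtau^2 = -(Gamma_tss*(-1)^2 + 2*Gamma_tst*(-1)*(9/8) + Gamma_ttt*(9/8)^2) = 0


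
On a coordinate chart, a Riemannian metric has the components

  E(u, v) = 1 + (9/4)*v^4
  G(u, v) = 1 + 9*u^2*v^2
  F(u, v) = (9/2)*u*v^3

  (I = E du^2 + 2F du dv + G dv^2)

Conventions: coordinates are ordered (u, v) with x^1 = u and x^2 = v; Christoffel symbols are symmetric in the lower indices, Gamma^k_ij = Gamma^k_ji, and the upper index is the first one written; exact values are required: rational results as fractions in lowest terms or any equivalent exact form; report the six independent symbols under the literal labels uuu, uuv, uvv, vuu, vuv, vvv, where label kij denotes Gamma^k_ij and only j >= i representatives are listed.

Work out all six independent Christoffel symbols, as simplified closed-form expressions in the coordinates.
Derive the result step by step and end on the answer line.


E = 1 + (9/4)*v^4; F = (9/2)*u*v^3; G = 1 + 9*u^2*v^2
Gamma^k_ij = (1/2) g^{kl} (d_i g_jl + d_j g_il - d_l g_ij), with g^inv = (1/(EG-F^2)) [[G, -F], [-F, E]]
first partials: E_u = 0, E_v = 9*v^3, F_u = (9/2)*v^3, F_v = (27/2)*u*v^2, G_u = 18*u*v^2, G_v = 18*u^2*v
D = EG - F^2 = 1 + (9/4)*v^4 + 9*u^2*v^2
expanded: Gamma^u_uu = (G E_u - 2F F_u + F E_v)/(2D), Gamma^u_uv = (G E_v - F G_u)/(2D), Gamma^u_vv = (2G F_v - G G_u - F G_v)/(2D), Gamma^v_uu = (2E F_u - E E_v - F E_u)/(2D), Gamma^v_uv = (E G_u - F E_v)/(2D), Gamma^v_vv = (E G_v - 2F F_v + F G_u)/(2D); substitute and cancel common factors

Answer: Gamma_uuu = 0, Gamma_uuv = 18*v^3/(36*u^2*v^2 + 9*v^4 + 4), Gamma_uvv = 18*u*v^2/(36*u^2*v^2 + 9*v^4 + 4), Gamma_vuu = 0, Gamma_vuv = 36*u*v^2/(36*u^2*v^2 + 9*v^4 + 4), Gamma_vvv = 36*u^2*v/(36*u^2*v^2 + 9*v^4 + 4)
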